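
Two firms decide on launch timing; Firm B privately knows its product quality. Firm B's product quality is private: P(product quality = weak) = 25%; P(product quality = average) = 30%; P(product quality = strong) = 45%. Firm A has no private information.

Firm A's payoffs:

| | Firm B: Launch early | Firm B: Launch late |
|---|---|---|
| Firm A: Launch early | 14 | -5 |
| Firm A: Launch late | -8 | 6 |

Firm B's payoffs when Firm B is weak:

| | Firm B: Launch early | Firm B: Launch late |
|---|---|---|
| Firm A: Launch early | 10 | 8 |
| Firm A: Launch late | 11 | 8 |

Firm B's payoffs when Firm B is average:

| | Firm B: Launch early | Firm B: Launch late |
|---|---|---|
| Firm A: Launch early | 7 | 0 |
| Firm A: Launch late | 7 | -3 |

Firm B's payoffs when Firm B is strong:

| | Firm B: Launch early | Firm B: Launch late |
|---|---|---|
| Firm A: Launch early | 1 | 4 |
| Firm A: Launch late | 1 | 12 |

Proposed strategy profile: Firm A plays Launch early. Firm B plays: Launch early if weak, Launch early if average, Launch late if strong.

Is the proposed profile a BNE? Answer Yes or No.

A profile is a BNE iff every type of every player is best-responding given beliefs about the other side.
Firm A plays Launch early: E[Launch early] = 0.25·(14) + 0.3·(14) + 0.45·(-5) = 5.45; E[Launch late] = -1.7. Best-responding. ✓
Firm B (product quality weak), facing Launch early: Launch early gives 10, Launch late gives 8. Proposed Launch early is best. ✓
Firm B (product quality average), facing Launch early: Launch early gives 7, Launch late gives 0. Proposed Launch early is best. ✓
Firm B (product quality strong), facing Launch early: Launch early gives 1, Launch late gives 4. Proposed Launch late is best. ✓

Yes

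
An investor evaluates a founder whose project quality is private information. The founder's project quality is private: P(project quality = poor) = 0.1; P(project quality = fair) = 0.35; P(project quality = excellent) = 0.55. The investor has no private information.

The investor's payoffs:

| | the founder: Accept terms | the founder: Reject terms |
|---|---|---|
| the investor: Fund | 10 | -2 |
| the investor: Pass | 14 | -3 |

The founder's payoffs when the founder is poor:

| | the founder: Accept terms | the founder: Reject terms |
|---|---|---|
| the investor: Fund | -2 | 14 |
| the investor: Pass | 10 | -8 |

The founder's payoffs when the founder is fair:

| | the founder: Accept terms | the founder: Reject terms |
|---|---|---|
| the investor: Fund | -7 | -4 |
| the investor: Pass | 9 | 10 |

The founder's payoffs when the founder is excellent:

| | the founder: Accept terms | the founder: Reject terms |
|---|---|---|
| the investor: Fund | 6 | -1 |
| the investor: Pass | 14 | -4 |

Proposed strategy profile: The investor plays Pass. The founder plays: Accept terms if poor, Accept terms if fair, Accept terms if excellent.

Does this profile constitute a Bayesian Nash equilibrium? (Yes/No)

The investor plays Pass: E[Pass] = 0.1·(14) + 0.35·(14) + 0.55·(14) = 14; E[Fund] = 10. Best-responding. ✓
The founder (project quality poor), facing Pass: Accept terms gives 10, Reject terms gives -8. Proposed Accept terms is best. ✓
The founder (project quality fair), facing Pass: Accept terms gives 9, Reject terms gives 10. Proposed Accept terms is not best — profitable deviation exists. ✗
The founder (project quality excellent), facing Pass: Accept terms gives 14, Reject terms gives -4. Proposed Accept terms is best. ✓

No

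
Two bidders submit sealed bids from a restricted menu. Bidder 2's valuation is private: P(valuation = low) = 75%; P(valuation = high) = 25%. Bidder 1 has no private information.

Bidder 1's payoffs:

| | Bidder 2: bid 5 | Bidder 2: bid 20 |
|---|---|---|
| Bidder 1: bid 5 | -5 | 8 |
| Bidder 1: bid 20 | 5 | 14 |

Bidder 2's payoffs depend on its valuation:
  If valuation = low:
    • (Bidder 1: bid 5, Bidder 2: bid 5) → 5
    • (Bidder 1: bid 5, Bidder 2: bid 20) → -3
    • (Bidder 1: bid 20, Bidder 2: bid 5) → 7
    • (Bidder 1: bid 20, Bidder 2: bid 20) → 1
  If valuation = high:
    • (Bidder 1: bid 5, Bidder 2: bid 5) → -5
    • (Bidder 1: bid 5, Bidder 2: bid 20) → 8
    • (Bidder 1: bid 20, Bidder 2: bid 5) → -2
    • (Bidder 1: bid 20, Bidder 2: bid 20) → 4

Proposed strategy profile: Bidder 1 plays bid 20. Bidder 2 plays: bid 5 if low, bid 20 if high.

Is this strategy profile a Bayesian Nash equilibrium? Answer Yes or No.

Bidder 1 plays bid 20: E[bid 20] = 0.75·(5) + 0.25·(14) = 7.25; E[bid 5] = -1.75. Best-responding. ✓
Bidder 2 (valuation low), facing bid 20: bid 5 gives 7, bid 20 gives 1. Proposed bid 5 is best. ✓
Bidder 2 (valuation high), facing bid 20: bid 5 gives -2, bid 20 gives 4. Proposed bid 20 is best. ✓

Yes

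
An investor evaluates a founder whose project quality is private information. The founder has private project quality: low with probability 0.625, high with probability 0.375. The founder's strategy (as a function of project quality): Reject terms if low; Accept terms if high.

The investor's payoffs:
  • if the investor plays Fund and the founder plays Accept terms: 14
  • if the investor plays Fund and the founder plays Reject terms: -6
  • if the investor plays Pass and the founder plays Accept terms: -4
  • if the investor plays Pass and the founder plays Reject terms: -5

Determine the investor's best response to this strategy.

Fund

Compute the investor's expected payoff for each action, taking the expectation over the founder's type.
E[Fund] = 0.625·(-6) + 0.375·(14) = 1.5
E[Pass] = 0.625·(-5) + 0.375·(-4) = -4.625
Best response: Fund (1.5 is the largest).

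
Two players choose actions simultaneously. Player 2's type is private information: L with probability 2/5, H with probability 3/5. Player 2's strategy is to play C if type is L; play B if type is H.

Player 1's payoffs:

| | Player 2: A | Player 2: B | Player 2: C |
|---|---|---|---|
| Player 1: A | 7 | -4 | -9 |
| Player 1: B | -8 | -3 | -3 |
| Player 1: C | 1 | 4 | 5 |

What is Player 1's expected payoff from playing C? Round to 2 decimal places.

Take the expectation over Player 2's type, weighting each type's action by its prior probability.
E[C] = 2/5·5 + 3/5·4 = 2 + 12/5 = 22/5

4.40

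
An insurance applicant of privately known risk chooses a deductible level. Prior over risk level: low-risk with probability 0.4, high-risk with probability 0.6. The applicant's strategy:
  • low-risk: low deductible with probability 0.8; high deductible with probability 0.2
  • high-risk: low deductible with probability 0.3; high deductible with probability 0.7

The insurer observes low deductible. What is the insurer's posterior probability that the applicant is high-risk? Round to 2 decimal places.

0.36

Apply Bayes' rule using the sender's strategy as the likelihood.
P(low deductible) = 0.4·0.8 + 0.6·0.3 = 0.5
P(high-risk | low deductible) = (0.6·0.3) / 0.5 = 0.18 / 0.5 = 0.36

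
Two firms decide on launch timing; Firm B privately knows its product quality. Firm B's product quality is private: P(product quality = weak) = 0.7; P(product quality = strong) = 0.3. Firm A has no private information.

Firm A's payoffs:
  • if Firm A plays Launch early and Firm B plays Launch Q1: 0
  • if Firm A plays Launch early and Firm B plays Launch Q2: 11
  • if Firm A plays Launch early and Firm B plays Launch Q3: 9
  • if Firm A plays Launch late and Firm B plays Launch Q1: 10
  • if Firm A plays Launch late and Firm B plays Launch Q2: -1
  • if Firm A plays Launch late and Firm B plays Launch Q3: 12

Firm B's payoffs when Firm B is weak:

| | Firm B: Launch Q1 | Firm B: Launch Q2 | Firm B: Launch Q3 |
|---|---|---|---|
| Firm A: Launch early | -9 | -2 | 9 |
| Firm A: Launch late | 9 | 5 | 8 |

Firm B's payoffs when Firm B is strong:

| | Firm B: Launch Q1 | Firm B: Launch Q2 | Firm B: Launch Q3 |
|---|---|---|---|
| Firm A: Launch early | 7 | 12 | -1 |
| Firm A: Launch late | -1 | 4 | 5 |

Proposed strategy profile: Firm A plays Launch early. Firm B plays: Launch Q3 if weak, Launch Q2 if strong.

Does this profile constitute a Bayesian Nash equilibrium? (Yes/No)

Firm A plays Launch early: E[Launch early] = 0.7·(9) + 0.3·(11) = 9.6; E[Launch late] = 8.1. Best-responding. ✓
Firm B (product quality weak), facing Launch early: Launch Q1 gives -9, Launch Q2 gives -2, Launch Q3 gives 9. Proposed Launch Q3 is best. ✓
Firm B (product quality strong), facing Launch early: Launch Q1 gives 7, Launch Q2 gives 12, Launch Q3 gives -1. Proposed Launch Q2 is best. ✓

Yes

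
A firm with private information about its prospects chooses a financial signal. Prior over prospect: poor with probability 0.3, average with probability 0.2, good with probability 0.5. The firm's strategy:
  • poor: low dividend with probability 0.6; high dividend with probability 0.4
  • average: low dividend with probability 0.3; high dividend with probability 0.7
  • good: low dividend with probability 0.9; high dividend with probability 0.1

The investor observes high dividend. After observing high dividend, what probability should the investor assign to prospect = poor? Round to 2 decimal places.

0.39

Apply Bayes' rule using the sender's strategy as the likelihood.
P(high dividend) = 0.3·0.4 + 0.2·0.7 + 0.5·0.1 = 0.31
P(poor | high dividend) = (0.3·0.4) / 0.31 = 0.12 / 0.31 = 0.387097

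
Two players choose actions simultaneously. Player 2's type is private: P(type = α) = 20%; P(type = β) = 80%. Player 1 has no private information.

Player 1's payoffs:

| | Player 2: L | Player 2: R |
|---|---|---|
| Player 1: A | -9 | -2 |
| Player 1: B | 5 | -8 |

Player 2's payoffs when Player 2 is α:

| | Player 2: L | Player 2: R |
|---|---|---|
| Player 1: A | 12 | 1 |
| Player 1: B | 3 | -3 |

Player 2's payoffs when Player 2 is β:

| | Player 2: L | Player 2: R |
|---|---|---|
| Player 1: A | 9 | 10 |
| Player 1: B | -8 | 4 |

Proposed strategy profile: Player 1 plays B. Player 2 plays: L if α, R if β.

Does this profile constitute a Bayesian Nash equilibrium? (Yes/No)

No

Player 1 plays B: E[B] = 0.2·(5) + 0.8·(-8) = -5.4; E[A] = -3.4. Not best-responding. ✗
Player 2 (type α), facing B: L gives 3, R gives -3. Proposed L is best. ✓
Player 2 (type β), facing B: L gives -8, R gives 4. Proposed R is best. ✓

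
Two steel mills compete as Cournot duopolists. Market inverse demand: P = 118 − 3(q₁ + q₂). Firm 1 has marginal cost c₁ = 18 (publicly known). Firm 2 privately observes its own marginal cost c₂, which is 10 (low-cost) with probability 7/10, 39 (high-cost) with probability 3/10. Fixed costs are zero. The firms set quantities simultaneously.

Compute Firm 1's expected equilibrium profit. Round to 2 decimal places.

Firm 2 with cost c maximizes (118 − 3(q₁+q₂) − c)·q₂, giving q₂(c) = (118 − c − 3q₁)/6.
E[c₂] = 7/10·10 + 3/10·39 = 18.7
Firm 1's FOC against E[q₂] yields q₁ = (118 − 2·18 + E[c₂])/9 = (118 − 36 + 18.7)/9 = 11.1889.
E[P] = 118 − 3·(q₁ + E[q₂]) = 51.5667; Firm 1's expected profit = (E[P] − 18)·q₁ = (51.5667 − 18)·11.1889 = 375.574.

375.57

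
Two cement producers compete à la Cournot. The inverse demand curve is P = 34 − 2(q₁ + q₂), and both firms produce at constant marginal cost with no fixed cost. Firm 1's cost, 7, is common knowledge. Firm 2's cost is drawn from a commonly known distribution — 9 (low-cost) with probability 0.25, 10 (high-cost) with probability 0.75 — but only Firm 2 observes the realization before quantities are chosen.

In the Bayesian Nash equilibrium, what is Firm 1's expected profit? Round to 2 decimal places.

Firm 2 with cost c maximizes (34 − 2(q₁+q₂) − c)·q₂, giving q₂(c) = (34 − c − 2q₁)/4.
E[c₂] = 0.25·9 + 0.75·10 = 9.75
Firm 1's FOC against E[q₂] yields q₁ = (34 − 2·7 + E[c₂])/6 = (34 − 14 + 9.75)/6 = 4.95833.
E[P] = 34 − 2·(q₁ + E[q₂]) = 16.9167; Firm 1's expected profit = (E[P] − 7)·q₁ = (16.9167 − 7)·4.95833 = 49.1701.

49.17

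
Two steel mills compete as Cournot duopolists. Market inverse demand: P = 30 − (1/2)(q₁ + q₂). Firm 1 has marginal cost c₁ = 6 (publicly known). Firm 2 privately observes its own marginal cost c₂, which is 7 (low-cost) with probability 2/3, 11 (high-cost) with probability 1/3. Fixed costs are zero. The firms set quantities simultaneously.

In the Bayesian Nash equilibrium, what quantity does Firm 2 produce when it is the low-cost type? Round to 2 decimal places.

Type-c best response for Firm 2: q₂(c) = (30 − c) − q₁/2.
Firm 1 maximizes expected profit; its first-order condition is 30 − q₁ − (1/2)E[q₂] − 6 = 0.
Substituting E[q₂] and solving: E[c₂] = 8.33333, so q₁ = (30 − 2·6 + 8.33333)/(3/2) = 17.5556.
q₂(low-cost) = (30 − 7 − (1/2)·17.5556) = 14.2222.

14.22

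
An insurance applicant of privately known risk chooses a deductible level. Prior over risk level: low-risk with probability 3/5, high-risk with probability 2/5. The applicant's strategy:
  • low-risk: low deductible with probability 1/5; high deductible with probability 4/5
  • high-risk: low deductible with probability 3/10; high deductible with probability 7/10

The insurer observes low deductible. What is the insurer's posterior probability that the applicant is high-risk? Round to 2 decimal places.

Apply Bayes' rule using the sender's strategy as the likelihood.
P(low deductible) = (3/5)·(1/5) + (2/5)·(3/10) = 6/25
P(high-risk | low deductible) = ((2/5)·(3/10)) / (6/25) = (3/25) / (6/25) = 1/2

0.50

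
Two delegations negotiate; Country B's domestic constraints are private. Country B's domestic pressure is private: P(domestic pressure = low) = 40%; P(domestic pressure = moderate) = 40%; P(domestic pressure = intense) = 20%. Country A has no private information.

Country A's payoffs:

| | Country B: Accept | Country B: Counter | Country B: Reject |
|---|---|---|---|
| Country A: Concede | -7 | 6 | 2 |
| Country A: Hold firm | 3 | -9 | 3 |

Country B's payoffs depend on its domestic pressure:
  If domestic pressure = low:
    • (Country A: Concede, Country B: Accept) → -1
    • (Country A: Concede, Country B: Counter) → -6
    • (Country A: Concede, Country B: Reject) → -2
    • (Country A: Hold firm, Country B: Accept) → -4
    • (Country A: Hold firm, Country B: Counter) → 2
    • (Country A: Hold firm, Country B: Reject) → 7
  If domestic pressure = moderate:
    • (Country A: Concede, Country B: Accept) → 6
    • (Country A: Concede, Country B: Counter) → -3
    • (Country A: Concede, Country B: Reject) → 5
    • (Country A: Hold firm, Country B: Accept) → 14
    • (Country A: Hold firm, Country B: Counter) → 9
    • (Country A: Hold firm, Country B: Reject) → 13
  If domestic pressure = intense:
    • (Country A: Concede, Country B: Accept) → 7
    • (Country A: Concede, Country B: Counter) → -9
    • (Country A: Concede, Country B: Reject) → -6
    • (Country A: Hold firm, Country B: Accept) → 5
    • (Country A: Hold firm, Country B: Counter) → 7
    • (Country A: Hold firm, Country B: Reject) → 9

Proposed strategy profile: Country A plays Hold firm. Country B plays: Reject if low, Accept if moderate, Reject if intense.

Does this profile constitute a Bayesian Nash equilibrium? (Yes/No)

Yes

Country A plays Hold firm: E[Hold firm] = 0.4·(3) + 0.4·(3) + 0.2·(3) = 3; E[Concede] = -1.6. Best-responding. ✓
Country B (domestic pressure low), facing Hold firm: Accept gives -4, Counter gives 2, Reject gives 7. Proposed Reject is best. ✓
Country B (domestic pressure moderate), facing Hold firm: Accept gives 14, Counter gives 9, Reject gives 13. Proposed Accept is best. ✓
Country B (domestic pressure intense), facing Hold firm: Accept gives 5, Counter gives 7, Reject gives 9. Proposed Reject is best. ✓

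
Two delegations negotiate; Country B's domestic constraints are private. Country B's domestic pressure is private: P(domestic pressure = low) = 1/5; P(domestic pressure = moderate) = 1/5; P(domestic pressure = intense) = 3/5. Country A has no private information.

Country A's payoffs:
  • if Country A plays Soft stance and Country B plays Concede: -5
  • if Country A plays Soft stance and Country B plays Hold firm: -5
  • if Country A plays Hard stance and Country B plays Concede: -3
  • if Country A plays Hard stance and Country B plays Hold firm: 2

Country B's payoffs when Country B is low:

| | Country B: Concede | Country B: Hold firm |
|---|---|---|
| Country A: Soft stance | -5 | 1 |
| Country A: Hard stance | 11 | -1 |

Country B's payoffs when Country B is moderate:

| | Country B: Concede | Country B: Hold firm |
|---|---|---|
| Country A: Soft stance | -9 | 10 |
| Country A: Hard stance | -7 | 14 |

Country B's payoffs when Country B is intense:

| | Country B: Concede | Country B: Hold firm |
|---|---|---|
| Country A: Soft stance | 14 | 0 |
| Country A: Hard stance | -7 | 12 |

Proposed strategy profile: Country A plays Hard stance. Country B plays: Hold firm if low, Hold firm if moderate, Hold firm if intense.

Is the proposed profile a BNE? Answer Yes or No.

No

Country A plays Hard stance: E[Hard stance] = 1/5·(2) + 1/5·(2) + 3/5·(2) = 2; E[Soft stance] = -5. Best-responding. ✓
Country B (domestic pressure low), facing Hard stance: Concede gives 11, Hold firm gives -1. Proposed Hold firm is not best — profitable deviation exists. ✗
Country B (domestic pressure moderate), facing Hard stance: Concede gives -7, Hold firm gives 14. Proposed Hold firm is best. ✓
Country B (domestic pressure intense), facing Hard stance: Concede gives -7, Hold firm gives 12. Proposed Hold firm is best. ✓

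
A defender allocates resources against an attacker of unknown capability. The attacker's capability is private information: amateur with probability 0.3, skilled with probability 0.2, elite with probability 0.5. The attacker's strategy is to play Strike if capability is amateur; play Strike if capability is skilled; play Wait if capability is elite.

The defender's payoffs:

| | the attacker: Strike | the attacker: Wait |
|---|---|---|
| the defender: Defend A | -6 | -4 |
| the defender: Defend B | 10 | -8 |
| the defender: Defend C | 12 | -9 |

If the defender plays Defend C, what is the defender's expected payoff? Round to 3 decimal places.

1.500

E[Defend C] = 0.3·12 + 0.2·12 + 0.5·(-9) = 3.6 + 2.4 + (-4.5) = 1.5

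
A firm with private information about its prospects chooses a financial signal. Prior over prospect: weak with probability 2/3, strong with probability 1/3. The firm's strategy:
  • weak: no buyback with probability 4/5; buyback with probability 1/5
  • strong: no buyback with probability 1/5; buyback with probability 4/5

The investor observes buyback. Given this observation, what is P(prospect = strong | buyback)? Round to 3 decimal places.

0.667

P(buyback) = (2/3)·(1/5) + (1/3)·(4/5) = 2/5
P(strong | buyback) = ((1/3)·(4/5)) / (2/5) = (4/15) / (2/5) = 2/3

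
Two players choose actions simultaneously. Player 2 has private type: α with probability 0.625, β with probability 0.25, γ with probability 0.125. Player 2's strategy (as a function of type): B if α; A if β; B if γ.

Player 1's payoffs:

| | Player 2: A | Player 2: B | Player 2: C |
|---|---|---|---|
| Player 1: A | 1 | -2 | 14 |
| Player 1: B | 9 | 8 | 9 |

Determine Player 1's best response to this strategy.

B

E[A] = 0.625·(-2) + 0.25·(1) + 0.125·(-2) = -1.25
E[B] = 0.625·(8) + 0.25·(9) + 0.125·(8) = 8.25
Best response: B (8.25 is the largest).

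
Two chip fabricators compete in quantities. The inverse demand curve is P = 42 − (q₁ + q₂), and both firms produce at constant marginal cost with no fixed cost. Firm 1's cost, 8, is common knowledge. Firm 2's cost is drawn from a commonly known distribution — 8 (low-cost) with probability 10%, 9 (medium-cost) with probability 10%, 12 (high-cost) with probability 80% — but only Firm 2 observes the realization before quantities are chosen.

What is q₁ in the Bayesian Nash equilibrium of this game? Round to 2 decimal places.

Type-c best response for Firm 2: q₂(c) = (42 − c)/2 − q₁/2.
Firm 1 maximizes expected profit; its first-order condition is 42 − 2q₁ − E[q₂] − 8 = 0.
Substituting E[q₂] and solving: E[c₂] = 11.3, so q₁ = (42 − 2·8 + 11.3)/3 = 12.4333.

12.43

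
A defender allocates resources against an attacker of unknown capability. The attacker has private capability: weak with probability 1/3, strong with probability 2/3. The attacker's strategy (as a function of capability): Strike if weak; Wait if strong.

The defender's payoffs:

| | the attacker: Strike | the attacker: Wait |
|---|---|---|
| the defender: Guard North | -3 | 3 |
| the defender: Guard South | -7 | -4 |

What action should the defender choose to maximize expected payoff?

Compute the defender's expected payoff for each action, taking the expectation over the attacker's type.
E[Guard North] = 1/3·(-3) + 2/3·(3) = 1
E[Guard South] = 1/3·(-7) + 2/3·(-4) = -5
Best response: Guard North (1 is the largest).

Guard North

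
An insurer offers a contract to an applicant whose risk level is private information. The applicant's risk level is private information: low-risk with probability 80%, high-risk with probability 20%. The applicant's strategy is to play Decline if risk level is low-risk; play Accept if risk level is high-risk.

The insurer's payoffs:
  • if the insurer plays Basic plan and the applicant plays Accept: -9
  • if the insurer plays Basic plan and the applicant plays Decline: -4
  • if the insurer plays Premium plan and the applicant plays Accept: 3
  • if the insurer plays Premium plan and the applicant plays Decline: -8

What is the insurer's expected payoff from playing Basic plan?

Take the expectation over the applicant's risk level, weighting each type's action by its prior probability.
E[Basic plan] = 0.8·(-4) + 0.2·(-9) = (-3.2) + (-1.8) = -5

-5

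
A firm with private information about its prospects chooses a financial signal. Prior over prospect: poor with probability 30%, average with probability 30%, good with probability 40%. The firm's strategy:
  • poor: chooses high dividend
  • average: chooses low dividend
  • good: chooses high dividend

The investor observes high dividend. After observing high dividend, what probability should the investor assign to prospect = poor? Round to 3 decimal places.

0.429

P(high dividend) = 0.3·1 + 0.3·0 + 0.4·1 = 0.7
P(poor | high dividend) = (0.3·1) / 0.7 = 0.3 / 0.7 = 0.428571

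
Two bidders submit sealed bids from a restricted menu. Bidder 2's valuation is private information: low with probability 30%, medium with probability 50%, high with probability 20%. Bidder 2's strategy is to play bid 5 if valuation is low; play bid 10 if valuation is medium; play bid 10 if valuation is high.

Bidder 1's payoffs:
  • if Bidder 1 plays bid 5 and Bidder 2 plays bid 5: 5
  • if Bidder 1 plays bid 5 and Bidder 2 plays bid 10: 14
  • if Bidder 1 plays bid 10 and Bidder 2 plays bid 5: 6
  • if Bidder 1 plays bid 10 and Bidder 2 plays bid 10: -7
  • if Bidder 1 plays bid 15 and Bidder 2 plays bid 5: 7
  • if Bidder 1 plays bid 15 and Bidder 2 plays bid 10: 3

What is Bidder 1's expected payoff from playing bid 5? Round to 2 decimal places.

Take the expectation over Bidder 2's valuation, weighting each type's action by its prior probability.
E[bid 5] = 0.3·5 + 0.5·14 + 0.2·14 = 1.5 + 7 + 2.8 = 11.3

11.30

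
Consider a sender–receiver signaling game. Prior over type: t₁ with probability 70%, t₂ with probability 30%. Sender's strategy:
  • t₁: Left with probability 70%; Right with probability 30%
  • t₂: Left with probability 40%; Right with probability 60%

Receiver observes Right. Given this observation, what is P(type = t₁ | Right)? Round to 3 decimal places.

0.538

P(Right) = 0.7·0.3 + 0.3·0.6 = 0.39
P(t₁ | Right) = (0.7·0.3) / 0.39 = 0.21 / 0.39 = 0.538462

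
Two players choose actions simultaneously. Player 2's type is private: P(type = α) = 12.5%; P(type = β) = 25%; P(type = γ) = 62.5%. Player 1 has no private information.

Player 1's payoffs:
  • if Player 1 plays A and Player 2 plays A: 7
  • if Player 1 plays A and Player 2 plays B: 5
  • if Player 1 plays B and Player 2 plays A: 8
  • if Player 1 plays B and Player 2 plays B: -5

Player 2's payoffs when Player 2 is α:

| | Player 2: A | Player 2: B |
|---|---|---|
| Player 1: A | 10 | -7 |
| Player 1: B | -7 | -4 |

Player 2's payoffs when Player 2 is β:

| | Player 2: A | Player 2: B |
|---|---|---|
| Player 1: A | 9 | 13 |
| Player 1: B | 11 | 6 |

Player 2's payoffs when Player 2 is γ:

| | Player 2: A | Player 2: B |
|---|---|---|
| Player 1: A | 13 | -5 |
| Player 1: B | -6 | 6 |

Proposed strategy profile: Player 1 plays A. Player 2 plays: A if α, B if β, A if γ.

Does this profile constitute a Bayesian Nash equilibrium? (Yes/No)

Player 1 plays A: E[A] = 0.125·(7) + 0.25·(5) + 0.625·(7) = 6.5; E[B] = 4.75. Best-responding. ✓
Player 2 (type α), facing A: A gives 10, B gives -7. Proposed A is best. ✓
Player 2 (type β), facing A: A gives 9, B gives 13. Proposed B is best. ✓
Player 2 (type γ), facing A: A gives 13, B gives -5. Proposed A is best. ✓

Yes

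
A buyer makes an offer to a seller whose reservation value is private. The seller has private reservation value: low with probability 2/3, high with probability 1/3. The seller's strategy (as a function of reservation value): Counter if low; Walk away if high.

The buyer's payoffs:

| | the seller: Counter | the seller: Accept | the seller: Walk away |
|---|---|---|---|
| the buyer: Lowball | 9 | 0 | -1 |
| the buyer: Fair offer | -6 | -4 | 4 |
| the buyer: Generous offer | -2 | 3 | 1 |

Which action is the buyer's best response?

E[Lowball] = 2/3·(9) + 1/3·(-1) = 17/3
E[Fair offer] = 2/3·(-6) + 1/3·(4) = -8/3
E[Generous offer] = 2/3·(-2) + 1/3·(1) = -1
Best response: Lowball (17/3 is the largest).

Lowball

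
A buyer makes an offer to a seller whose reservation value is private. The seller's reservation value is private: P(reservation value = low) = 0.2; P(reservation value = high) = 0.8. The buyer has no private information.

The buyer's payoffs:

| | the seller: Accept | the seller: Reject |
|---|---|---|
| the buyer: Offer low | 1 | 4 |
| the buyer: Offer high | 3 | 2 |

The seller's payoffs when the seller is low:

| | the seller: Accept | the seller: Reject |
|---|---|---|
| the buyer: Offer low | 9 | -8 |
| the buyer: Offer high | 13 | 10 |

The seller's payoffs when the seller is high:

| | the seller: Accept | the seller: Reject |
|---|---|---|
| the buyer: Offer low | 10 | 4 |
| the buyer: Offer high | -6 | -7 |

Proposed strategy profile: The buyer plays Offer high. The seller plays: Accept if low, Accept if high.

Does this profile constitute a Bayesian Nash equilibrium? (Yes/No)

The buyer plays Offer high: E[Offer high] = 0.2·(3) + 0.8·(3) = 3; E[Offer low] = 1. Best-responding. ✓
The seller (reservation value low), facing Offer high: Accept gives 13, Reject gives 10. Proposed Accept is best. ✓
The seller (reservation value high), facing Offer high: Accept gives -6, Reject gives -7. Proposed Accept is best. ✓

Yes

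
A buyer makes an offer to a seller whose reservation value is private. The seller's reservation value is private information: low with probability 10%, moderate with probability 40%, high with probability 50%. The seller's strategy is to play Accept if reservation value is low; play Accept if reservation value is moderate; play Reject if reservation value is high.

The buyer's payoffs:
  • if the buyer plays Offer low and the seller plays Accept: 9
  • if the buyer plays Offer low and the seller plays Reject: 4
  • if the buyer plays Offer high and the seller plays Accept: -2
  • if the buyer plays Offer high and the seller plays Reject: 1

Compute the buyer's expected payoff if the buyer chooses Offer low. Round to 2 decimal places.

6.50

E[Offer low] = 0.1·9 + 0.4·9 + 0.5·4 = 0.9 + 3.6 + 2 = 6.5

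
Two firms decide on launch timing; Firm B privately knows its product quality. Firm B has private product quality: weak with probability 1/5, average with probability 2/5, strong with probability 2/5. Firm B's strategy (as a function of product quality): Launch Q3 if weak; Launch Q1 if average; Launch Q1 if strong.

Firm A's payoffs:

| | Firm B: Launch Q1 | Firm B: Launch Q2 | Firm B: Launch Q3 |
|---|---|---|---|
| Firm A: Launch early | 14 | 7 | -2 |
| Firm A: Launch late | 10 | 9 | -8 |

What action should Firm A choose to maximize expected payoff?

Launch early

Compute Firm A's expected payoff for each action, taking the expectation over Firm B's type.
E[Launch early] = 1/5·(-2) + 2/5·(14) + 2/5·(14) = 54/5
E[Launch late] = 1/5·(-8) + 2/5·(10) + 2/5·(10) = 32/5
Best response: Launch early (54/5 is the largest).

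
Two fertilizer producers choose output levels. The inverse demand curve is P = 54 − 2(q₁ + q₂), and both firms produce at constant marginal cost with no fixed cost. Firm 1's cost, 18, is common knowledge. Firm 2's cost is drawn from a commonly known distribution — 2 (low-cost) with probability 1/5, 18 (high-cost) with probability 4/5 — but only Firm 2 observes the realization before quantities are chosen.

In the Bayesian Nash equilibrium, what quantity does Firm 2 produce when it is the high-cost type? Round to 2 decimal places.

6.27

Firm 2 with cost c maximizes (54 − 2(q₁+q₂) − c)·q₂, giving q₂(c) = (54 − c − 2q₁)/4.
E[c₂] = 1/5·2 + 4/5·18 = 14.8
Firm 1's FOC against E[q₂] yields q₁ = (54 − 2·18 + E[c₂])/6 = (54 − 36 + 14.8)/6 = 5.46667.
q₂(high-cost) = (54 − 18 − 2·5.46667)/4 = 6.26667.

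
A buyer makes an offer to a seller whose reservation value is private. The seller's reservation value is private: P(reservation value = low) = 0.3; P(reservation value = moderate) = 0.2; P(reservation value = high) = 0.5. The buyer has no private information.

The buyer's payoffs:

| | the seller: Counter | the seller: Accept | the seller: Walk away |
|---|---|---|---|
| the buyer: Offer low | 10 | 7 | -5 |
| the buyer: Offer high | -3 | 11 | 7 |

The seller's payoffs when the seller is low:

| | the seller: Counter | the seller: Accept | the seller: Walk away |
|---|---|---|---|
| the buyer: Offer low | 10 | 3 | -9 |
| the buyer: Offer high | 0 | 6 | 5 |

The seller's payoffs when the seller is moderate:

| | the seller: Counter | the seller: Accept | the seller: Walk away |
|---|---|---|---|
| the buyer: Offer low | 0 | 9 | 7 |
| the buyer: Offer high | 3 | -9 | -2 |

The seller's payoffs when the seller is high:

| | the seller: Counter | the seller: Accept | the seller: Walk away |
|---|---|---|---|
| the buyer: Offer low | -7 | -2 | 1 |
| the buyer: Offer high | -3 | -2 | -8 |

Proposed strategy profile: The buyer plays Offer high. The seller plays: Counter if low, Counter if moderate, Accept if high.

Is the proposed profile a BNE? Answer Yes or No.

No

A profile is a BNE iff every type of every player is best-responding given beliefs about the other side.
The buyer plays Offer high: E[Offer high] = 0.3·(-3) + 0.2·(-3) + 0.5·(11) = 4; E[Offer low] = 8.5. Not best-responding. ✗
The seller (reservation value low), facing Offer high: Counter gives 0, Accept gives 6, Walk away gives 5. Proposed Counter is not best — profitable deviation exists. ✗
The seller (reservation value moderate), facing Offer high: Counter gives 3, Accept gives -9, Walk away gives -2. Proposed Counter is best. ✓
The seller (reservation value high), facing Offer high: Counter gives -3, Accept gives -2, Walk away gives -8. Proposed Accept is best. ✓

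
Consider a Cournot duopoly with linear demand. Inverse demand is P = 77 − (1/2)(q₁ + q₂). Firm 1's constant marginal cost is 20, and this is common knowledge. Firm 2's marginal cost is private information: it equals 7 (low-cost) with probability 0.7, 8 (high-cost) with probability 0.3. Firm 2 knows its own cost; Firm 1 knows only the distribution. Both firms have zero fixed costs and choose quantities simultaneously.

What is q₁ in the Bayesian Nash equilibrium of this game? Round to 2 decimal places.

Firm 2 with cost c maximizes (77 − (1/2)(q₁+q₂) − c)·q₂, giving q₂(c) = (77 − c − (1/2)q₁).
E[c₂] = 0.7·7 + 0.3·8 = 7.3
Firm 1's FOC against E[q₂] yields q₁ = (77 − 2·20 + E[c₂])/(3/2) = (77 − 40 + 7.3)/(3/2) = 29.5333.

29.53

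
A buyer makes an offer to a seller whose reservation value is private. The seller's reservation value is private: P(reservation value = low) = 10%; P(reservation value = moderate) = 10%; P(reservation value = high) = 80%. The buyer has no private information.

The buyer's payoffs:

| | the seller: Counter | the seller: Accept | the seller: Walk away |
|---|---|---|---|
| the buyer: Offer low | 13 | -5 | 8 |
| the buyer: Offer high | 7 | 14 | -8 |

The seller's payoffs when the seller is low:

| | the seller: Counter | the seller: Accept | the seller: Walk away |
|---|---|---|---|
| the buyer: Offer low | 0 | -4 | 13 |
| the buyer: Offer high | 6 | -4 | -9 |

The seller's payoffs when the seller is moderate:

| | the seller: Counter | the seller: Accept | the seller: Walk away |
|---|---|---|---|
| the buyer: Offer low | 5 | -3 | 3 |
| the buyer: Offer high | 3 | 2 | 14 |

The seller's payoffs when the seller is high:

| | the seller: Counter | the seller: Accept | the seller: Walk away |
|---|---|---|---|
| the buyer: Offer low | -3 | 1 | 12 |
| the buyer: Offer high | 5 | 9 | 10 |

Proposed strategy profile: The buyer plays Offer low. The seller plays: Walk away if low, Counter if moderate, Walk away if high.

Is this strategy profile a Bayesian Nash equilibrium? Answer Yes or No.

Yes

The buyer plays Offer low: E[Offer low] = 0.1·(8) + 0.1·(13) + 0.8·(8) = 8.5; E[Offer high] = -6.5. Best-responding. ✓
The seller (reservation value low), facing Offer low: Counter gives 0, Accept gives -4, Walk away gives 13. Proposed Walk away is best. ✓
The seller (reservation value moderate), facing Offer low: Counter gives 5, Accept gives -3, Walk away gives 3. Proposed Counter is best. ✓
The seller (reservation value high), facing Offer low: Counter gives -3, Accept gives 1, Walk away gives 12. Proposed Walk away is best. ✓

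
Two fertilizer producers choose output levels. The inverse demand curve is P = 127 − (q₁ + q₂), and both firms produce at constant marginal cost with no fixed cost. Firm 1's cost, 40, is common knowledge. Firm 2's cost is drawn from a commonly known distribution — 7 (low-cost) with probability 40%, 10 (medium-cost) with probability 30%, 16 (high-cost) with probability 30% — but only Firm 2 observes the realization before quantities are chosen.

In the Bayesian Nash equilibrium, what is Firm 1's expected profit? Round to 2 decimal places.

368.64

Type-c best response for Firm 2: q₂(c) = (127 − c)/2 − q₁/2.
Firm 1 maximizes expected profit; its first-order condition is 127 − 2q₁ − E[q₂] − 40 = 0.
Substituting E[q₂] and solving: E[c₂] = 10.6, so q₁ = (127 − 2·40 + 10.6)/3 = 19.2.
E[P] = 127 − (q₁ + E[q₂]) = 59.2; Firm 1's expected profit = (E[P] − 40)·q₁ = (59.2 − 40)·19.2 = 368.64.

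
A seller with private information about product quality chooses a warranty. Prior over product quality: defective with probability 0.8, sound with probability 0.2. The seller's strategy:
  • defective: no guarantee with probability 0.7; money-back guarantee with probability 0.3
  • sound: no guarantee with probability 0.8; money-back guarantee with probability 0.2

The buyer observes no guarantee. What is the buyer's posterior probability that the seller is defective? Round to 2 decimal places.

P(no guarantee) = 0.8·0.7 + 0.2·0.8 = 0.72
P(defective | no guarantee) = (0.8·0.7) / 0.72 = 0.56 / 0.72 = 0.777778

0.78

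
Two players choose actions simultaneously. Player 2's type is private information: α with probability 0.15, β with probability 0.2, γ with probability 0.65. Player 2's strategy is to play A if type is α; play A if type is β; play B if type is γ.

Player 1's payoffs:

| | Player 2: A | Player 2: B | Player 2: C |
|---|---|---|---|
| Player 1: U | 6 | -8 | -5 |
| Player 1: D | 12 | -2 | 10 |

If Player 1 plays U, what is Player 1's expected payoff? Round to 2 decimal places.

E[U] = 0.15·6 + 0.2·6 + 0.65·(-8) = 0.9 + 1.2 + (-5.2) = -3.1

-3.10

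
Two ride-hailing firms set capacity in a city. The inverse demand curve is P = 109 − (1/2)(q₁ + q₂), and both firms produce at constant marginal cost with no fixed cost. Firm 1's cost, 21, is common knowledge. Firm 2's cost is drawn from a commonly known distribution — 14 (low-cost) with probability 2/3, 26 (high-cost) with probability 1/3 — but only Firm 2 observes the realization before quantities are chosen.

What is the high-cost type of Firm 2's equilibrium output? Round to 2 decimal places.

Type-c best response for Firm 2: q₂(c) = (109 − c) − q₁/2.
Firm 1 maximizes expected profit; its first-order condition is 109 − q₁ − (1/2)E[q₂] − 21 = 0.
Substituting E[q₂] and solving: E[c₂] = 18, so q₁ = (109 − 2·21 + 18)/(3/2) = 56.6667.
q₂(high-cost) = (109 − 26 − (1/2)·56.6667) = 54.6667.

54.67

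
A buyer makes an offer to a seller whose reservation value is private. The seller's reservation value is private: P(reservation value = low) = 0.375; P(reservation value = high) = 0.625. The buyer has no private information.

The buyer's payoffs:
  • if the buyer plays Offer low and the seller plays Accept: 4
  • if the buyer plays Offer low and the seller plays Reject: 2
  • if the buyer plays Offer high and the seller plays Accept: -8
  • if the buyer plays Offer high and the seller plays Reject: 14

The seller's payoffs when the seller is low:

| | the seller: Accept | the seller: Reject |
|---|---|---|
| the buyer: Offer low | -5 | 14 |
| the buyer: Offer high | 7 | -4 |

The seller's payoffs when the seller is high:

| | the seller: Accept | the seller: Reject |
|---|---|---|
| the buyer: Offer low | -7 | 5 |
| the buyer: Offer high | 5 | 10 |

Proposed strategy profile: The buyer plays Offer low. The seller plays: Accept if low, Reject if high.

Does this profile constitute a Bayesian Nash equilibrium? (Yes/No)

A profile is a BNE iff every type of every player is best-responding given beliefs about the other side.
The buyer plays Offer low: E[Offer low] = 0.375·(4) + 0.625·(2) = 2.75; E[Offer high] = 5.75. Not best-responding. ✗
The seller (reservation value low), facing Offer low: Accept gives -5, Reject gives 14. Proposed Accept is not best — profitable deviation exists. ✗
The seller (reservation value high), facing Offer low: Accept gives -7, Reject gives 5. Proposed Reject is best. ✓

No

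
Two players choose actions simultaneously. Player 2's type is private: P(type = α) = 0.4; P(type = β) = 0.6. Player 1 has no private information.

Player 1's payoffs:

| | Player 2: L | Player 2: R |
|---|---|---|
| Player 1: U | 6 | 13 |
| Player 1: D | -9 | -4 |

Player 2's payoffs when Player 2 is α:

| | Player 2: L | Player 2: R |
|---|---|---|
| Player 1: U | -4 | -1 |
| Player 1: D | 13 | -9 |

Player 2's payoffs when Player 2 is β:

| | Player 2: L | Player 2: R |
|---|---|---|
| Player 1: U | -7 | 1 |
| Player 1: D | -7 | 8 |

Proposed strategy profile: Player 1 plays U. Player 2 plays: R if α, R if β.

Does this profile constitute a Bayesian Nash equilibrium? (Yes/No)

Player 1 plays U: E[U] = 0.4·(13) + 0.6·(13) = 13; E[D] = -4. Best-responding. ✓
Player 2 (type α), facing U: L gives -4, R gives -1. Proposed R is best. ✓
Player 2 (type β), facing U: L gives -7, R gives 1. Proposed R is best. ✓

Yes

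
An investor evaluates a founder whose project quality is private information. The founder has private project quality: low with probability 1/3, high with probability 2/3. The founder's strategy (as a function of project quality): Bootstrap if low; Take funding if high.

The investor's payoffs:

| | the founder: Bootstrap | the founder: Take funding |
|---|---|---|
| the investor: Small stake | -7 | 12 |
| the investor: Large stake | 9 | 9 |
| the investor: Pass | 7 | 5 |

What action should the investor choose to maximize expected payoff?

Compute the investor's expected payoff for each action, taking the expectation over the founder's type.
E[Small stake] = 1/3·(-7) + 2/3·(12) = 17/3
E[Large stake] = 1/3·(9) + 2/3·(9) = 9
E[Pass] = 1/3·(7) + 2/3·(5) = 17/3
Best response: Large stake (9 is the largest).

Large stake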